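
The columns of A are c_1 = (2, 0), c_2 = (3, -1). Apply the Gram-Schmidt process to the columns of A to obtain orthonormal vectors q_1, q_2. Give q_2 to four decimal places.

q_2 = (0.0000, -1.0000)

c_1 = (2, 0); ‖c_1‖ = 2.0000, so q_1 = (1.0000, 0.0000).
q_1·c_2 = 1.0000·3 + 0.0000·(-1) = 3.0000.
u_2 = c_2 − 3.0000·q_1 = (0.0000, -1.0000).
‖u_2‖ = 1.0000, so q_2 = (0.0000, -1.0000).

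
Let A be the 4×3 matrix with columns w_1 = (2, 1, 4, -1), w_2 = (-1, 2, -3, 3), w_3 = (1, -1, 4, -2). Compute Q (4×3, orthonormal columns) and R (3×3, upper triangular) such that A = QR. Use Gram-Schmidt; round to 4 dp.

w_1 = (2, 1, 4, -1); ‖w_1‖ = 4.6904, so q_1 = (0.4264, 0.2132, 0.8528, -0.2132).
q_1·w_2 = 0.4264·(-1) + 0.2132·2 + 0.8528·(-3) + (-0.2132)·3 = -3.1980.
u_2 = w_2 + 3.1980·q_1 = (0.3636, 2.6818, -0.2727, 2.3182).
‖u_2‖ = 3.5739, so q_2 = (0.1017, 0.7504, -0.0763, 0.6486).
q_1·w_3 = 0.4264·1 + 0.2132·(-1) + 0.8528·4 + (-0.2132)·(-2) = 4.0508; q_2·w_3 = 0.1017·1 + 0.7504·(-1) + (-0.0763)·4 + 0.6486·(-2) = -2.2512.
u_3 = w_3 − 4.0508·q_1 + 2.2512·q_2 = (-0.4982, -0.1744, 0.3737, 0.3238).
‖u_3‖ = 0.7233, so q_3 = (-0.6888, -0.2411, 0.5166, 0.4477).

Q = [[0.4264, 0.1017, -0.6888], [0.2132, 0.7504, -0.2411], [0.8528, -0.0763, 0.5166], [-0.2132, 0.6486, 0.4477]], R = [[4.6904, -3.1980, 4.0508], [0.0000, 3.5739, -2.2512], [0.0000, 0.0000, 0.7233]]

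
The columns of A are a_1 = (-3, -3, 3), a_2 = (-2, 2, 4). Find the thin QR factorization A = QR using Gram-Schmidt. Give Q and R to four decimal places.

Q = [[-0.5774, -0.1543], [-0.5774, 0.7715], [0.5774, 0.6172]], R = [[5.1962, 2.3094], [0.0000, 4.3205]]

a_1 = (-3, -3, 3); ‖a_1‖ = 5.1962, so q_1 = (-0.5774, -0.5774, 0.5774).
q_1·a_2 = (-0.5774)·(-2) + (-0.5774)·2 + 0.5774·4 = 2.3094.
u_2 = a_2 − 2.3094·q_1 = (-0.6667, 3.3333, 2.6667).
‖u_2‖ = 4.3205, so q_2 = (-0.1543, 0.7715, 0.6172).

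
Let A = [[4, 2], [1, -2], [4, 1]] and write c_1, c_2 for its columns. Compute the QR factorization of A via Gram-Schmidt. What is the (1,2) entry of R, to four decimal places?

c_1 = (4, 1, 4); ‖c_1‖ = 5.7446, so e_1 = (0.6963, 0.1741, 0.6963).
r_{12} = e_1·c_2 = 1.7408.

r_{12} = 1.7408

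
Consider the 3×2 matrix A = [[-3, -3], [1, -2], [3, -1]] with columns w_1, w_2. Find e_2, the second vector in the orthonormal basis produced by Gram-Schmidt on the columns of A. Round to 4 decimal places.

e_2 = (-0.6529, -0.6094, -0.4498)

w_1 = (-3, 1, 3); ‖w_1‖ = 4.3589, so e_1 = (-0.6882, 0.2294, 0.6882).
e_1·w_2 = (-0.6882)·(-3) + 0.2294·(-2) + 0.6882·(-1) = 0.9177.
u_2 = w_2 − 0.9177·e_1 = (-2.3684, -2.2105, -1.6316).
‖u_2‖ = 3.6274, so e_2 = (-0.6529, -0.6094, -0.4498).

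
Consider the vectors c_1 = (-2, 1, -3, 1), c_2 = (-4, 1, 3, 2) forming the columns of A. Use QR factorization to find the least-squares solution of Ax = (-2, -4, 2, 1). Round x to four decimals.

c_1 = (-2, 1, -3, 1); ‖c_1‖ = 3.8730, so q_1 = (-0.5164, 0.2582, -0.7746, 0.2582).
q_1·c_2 = (-0.5164)·(-4) + 0.2582·1 + (-0.7746)·3 + 0.2582·2 = 0.5164.
u_2 = c_2 − 0.5164·q_1 = (-3.7333, 0.8667, 3.4000, 1.8667).
‖u_2‖ = 5.4528, so q_2 = (-0.6847, 0.1589, 0.6235, 0.3423).
Qᵀb = (-1.2910, 2.3230).
Back-substitute: x_2 = 2.3230/5.4528 = 0.4260.
x_1 = (-1.2910 − 0.5164·0.4260)/3.8730 = -0.3901.

x = (-0.3901, 0.4260)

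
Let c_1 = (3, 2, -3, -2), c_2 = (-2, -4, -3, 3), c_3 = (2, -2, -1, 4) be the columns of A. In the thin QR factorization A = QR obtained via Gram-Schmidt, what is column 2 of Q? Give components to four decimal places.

q_2 = (-0.1265, -0.5462, -0.7393, 0.3730)

q_1 = c_1/‖c_1‖ = (3, 2, -3, -2)/5.0990 = (0.5883, 0.3922, -0.5883, -0.3922).
r_{12} = q_1·c_2 = -2.1573.
u_2 = c_2 + 2.1573·q_1 = (-0.7308, -3.1538, -4.2692, 2.1538).
‖u_2‖ = 5.7746, so q_2 = (-0.1265, -0.5462, -0.7393, 0.3730).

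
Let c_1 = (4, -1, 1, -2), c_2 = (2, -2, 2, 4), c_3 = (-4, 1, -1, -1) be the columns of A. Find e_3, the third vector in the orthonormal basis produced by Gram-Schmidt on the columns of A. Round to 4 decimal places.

c_1 = (4, -1, 1, -2); ‖c_1‖ = 4.6904, so e_1 = (0.8528, -0.2132, 0.2132, -0.4264).
e_1·c_2 = 0.8528·2 + (-0.2132)·(-2) + 0.2132·2 + (-0.4264)·4 = 0.8528.
u_2 = c_2 − 0.8528·e_1 = (1.2727, -1.8182, 1.8182, 4.3636).
‖u_2‖ = 5.2223, so e_2 = (0.2437, -0.3482, 0.3482, 0.8356).
e_1·c_3 = 0.8528·(-4) + (-0.2132)·1 + 0.2132·(-1) + (-0.4264)·(-1) = -3.4112; e_2·c_3 = 0.2437·(-4) + (-0.3482)·1 + 0.3482·(-1) + 0.8356·(-1) = -2.5067.
u_3 = c_3 + 3.4112·e_1 + 2.5067·e_2 = (-0.4800, -0.6000, 0.6000, -0.3600).
‖u_3‖ = 1.0392, so e_3 = (-0.4619, -0.5774, 0.5774, -0.3464).

e_3 = (-0.4619, -0.5774, 0.5774, -0.3464)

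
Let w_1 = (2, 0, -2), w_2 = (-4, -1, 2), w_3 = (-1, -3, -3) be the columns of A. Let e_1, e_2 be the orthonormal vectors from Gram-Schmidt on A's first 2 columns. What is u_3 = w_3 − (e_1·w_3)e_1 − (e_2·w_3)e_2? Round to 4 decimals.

u_3 = (0.3333, -0.6667, 0.3333)

w_1 = (2, 0, -2); ‖w_1‖ = 2.8284, so e_1 = (0.7071, 0.0000, -0.7071).
e_1·w_2 = 0.7071·(-4) + 0.0000·(-1) + (-0.7071)·2 = -4.2426.
u_2 = w_2 + 4.2426·e_1 = (-1.0000, -1.0000, -1.0000).
‖u_2‖ = 1.7321, so e_2 = (-0.5774, -0.5774, -0.5774).
e_1·w_3 = 0.7071·(-1) + 0.0000·(-3) + (-0.7071)·(-3) = 1.4142; e_2·w_3 = (-0.5774)·(-1) + (-0.5774)·(-3) + (-0.5774)·(-3) = 4.0415.
u_3 = w_3 − 1.4142·e_1 − 4.0415·e_2 = (0.3333, -0.6667, 0.3333).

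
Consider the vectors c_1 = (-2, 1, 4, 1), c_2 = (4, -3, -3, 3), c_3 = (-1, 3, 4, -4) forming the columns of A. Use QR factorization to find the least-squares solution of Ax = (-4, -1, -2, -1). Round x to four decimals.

e_1 = c_1/‖c_1‖ = (-2, 1, 4, 1)/4.6904 = (-0.4264, 0.2132, 0.8528, 0.2132).
r_{12} = e_1·c_2 = -4.2640.
u_2 = c_2 + 4.2640·e_1 = (2.1818, -2.0909, 0.6364, 3.9091).
‖u_2‖ = 4.9818, so e_2 = (0.4380, -0.4197, 0.1277, 0.7847).
r_{13} = e_1·c_3 = 3.6244; r_{23} = e_2·c_3 = -4.3248.
u_3 = c_3 − 3.6244·e_1 + 4.3248·e_2 = (2.4396, 0.4121, 1.4615, -1.3791).
‖u_3‖ = 3.1874, so e_3 = (0.7654, 0.1293, 0.4585, -0.4327).
Qᵀb = (-0.4264, -2.3723, -3.6752).
Back-substitute: x_3 = -3.6752/3.1874 = -1.1531.
x_2 = (-2.3723 + 4.3248·(-1.1531))/4.9818 = -1.4772.
x_1 = (-0.4264 + 4.2640·(-1.4772) − 3.6244·(-1.1531))/4.6904 = -0.5428.

x = (-0.5428, -1.4772, -1.1531)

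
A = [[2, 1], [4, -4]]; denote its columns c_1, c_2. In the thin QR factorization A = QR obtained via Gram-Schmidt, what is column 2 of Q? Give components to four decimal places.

e_2 = (0.8944, -0.4472)

e_1 = c_1/‖c_1‖ = (2, 4)/4.4721 = (0.4472, 0.8944).
r_{12} = e_1·c_2 = -3.1305.
u_2 = c_2 + 3.1305·e_1 = (2.4000, -1.2000).
‖u_2‖ = 2.6833, so e_2 = (0.8944, -0.4472).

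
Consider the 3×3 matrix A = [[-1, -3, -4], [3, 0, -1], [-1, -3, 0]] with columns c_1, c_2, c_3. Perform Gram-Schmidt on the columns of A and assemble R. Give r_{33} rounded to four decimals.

c_1 = (-1, 3, -1); ‖c_1‖ = 3.3166, so q_1 = (-0.3015, 0.9045, -0.3015).
q_1·c_2 = (-0.3015)·(-3) + 0.9045·0 + (-0.3015)·(-3) = 1.8091.
u_2 = c_2 − 1.8091·q_1 = (-2.4545, -1.6364, -2.4545).
‖u_2‖ = 3.8376, so q_2 = (-0.6396, -0.4264, -0.6396).
q_1·c_3 = (-0.3015)·(-4) + 0.9045·(-1) + (-0.3015)·0 = 0.3015; q_2·c_3 = (-0.6396)·(-4) + (-0.4264)·(-1) + (-0.6396)·0 = 2.9848.
u_3 = c_3 − 0.3015·q_1 − 2.9848·q_2 = (-2.0000, 0.0000, 2.0000).
r_{33} = ‖u_3‖ = 2.8284.

r_{33} = 2.8284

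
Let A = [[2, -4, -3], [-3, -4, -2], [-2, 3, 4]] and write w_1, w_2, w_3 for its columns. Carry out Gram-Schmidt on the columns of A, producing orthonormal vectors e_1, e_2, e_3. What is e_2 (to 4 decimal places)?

w_1 = (2, -3, -2); ‖w_1‖ = 4.1231, so e_1 = (0.4851, -0.7276, -0.4851).
e_1·w_2 = 0.4851·(-4) + (-0.7276)·(-4) + (-0.4851)·3 = -0.4851.
u_2 = w_2 + 0.4851·e_1 = (-3.7647, -4.3529, 2.7647).
‖u_2‖ = 6.3847, so e_2 = (-0.5896, -0.6818, 0.4330).

e_2 = (-0.5896, -0.6818, 0.4330)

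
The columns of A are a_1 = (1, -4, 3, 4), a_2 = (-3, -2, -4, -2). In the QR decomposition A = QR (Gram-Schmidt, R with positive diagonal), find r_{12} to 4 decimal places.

q_1 = a_1/‖a_1‖ = (1, -4, 3, 4)/6.4807 = (0.1543, -0.6172, 0.4629, 0.6172).
r_{12} = q_1·a_2 = -2.3146.

r_{12} = -2.3146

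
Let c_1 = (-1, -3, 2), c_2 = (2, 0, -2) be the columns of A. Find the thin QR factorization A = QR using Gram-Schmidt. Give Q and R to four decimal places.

Q = [[-0.2673, 0.6745], [-0.8018, -0.5518], [0.5345, -0.4905]], R = [[3.7417, -1.6036], [0.0000, 2.3299]]

c_1 = (-1, -3, 2); ‖c_1‖ = 3.7417, so q_1 = (-0.2673, -0.8018, 0.5345).
q_1·c_2 = (-0.2673)·2 + (-0.8018)·0 + 0.5345·(-2) = -1.6036.
u_2 = c_2 + 1.6036·q_1 = (1.5714, -1.2857, -1.1429).
‖u_2‖ = 2.3299, so q_2 = (0.6745, -0.5518, -0.4905).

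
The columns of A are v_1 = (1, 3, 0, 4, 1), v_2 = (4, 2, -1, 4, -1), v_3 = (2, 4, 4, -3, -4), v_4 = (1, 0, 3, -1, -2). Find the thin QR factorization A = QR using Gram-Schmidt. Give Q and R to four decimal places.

v_1 = (1, 3, 0, 4, 1); ‖v_1‖ = 5.1962, so e_1 = (0.1925, 0.5774, 0.0000, 0.7698, 0.1925).
e_1·v_2 = 0.1925·4 + 0.5774·2 + 0.0000·(-1) + 0.7698·4 + 0.1925·(-1) = 4.8113.
u_2 = v_2 − 4.8113·e_1 = (3.0741, -0.7778, -1.0000, 0.2963, -1.9259).
‖u_2‖ = 3.8538, so e_2 = (0.7977, -0.2018, -0.2595, 0.0769, -0.4997).
e_1·v_3 = 0.1925·2 + 0.5774·4 + 0.0000·4 + 0.7698·(-3) + 0.1925·(-4) = -0.3849; e_2·v_3 = 0.7977·2 + (-0.2018)·4 + (-0.2595)·4 + 0.0769·(-3) + (-0.4997)·(-4) = 1.5185.
u_3 = v_3 + 0.3849·e_1 − 1.5185·e_2 = (0.8628, 4.5287, 4.3940, -2.8204, -3.1671).
‖u_3‖ = 7.6515, so e_3 = (0.1128, 0.5919, 0.5743, -0.3686, -0.4139).
e_1·v_4 = 0.1925·1 + 0.5774·0 + 0.0000·3 + 0.7698·(-1) + 0.1925·(-2) = -0.9623; e_2·v_4 = 0.7977·1 + (-0.2018)·0 + (-0.2595)·3 + 0.0769·(-1) + (-0.4997)·(-2) = 0.9418; e_3·v_4 = 0.1128·1 + 0.5919·0 + 0.5743·3 + (-0.3686)·(-1) + (-0.4139)·(-2) = 3.0320.
u_4 = v_4 + 0.9623·e_1 − 0.9418·e_2 − 3.0320·e_3 = (0.0920, -1.0489, 1.5032, 0.7860, -0.0892).
‖u_4‖ = 1.9985, so e_4 = (0.0460, -0.5248, 0.7522, 0.3933, -0.0446).

Q = [[0.1925, 0.7977, 0.1128, 0.0460], [0.5774, -0.2018, 0.5919, -0.5248], [0.0000, -0.2595, 0.5743, 0.7522], [0.7698, 0.0769, -0.3686, 0.3933], [0.1925, -0.4997, -0.4139, -0.0446]], R = [[5.1962, 4.8113, -0.3849, -0.9623], [0.0000, 3.8538, 1.5185, 0.9418], [0.0000, 0.0000, 7.6515, 3.0320], [0.0000, 0.0000, 0.0000, 1.9985]]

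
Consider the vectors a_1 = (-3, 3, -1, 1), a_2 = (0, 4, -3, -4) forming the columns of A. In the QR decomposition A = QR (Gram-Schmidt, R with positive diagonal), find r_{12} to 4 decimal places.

a_1 = (-3, 3, -1, 1); ‖a_1‖ = 4.4721, so q_1 = (-0.6708, 0.6708, -0.2236, 0.2236).
r_{12} = q_1·a_2 = 2.4597.

r_{12} = 2.4597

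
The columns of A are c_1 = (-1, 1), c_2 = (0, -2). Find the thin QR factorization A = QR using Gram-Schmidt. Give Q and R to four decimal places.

Q = [[-0.7071, -0.7071], [0.7071, -0.7071]], R = [[1.4142, -1.4142], [0.0000, 1.4142]]

c_1 = (-1, 1); ‖c_1‖ = 1.4142, so e_1 = (-0.7071, 0.7071).
e_1·c_2 = (-0.7071)·0 + 0.7071·(-2) = -1.4142.
u_2 = c_2 + 1.4142·e_1 = (-1.0000, -1.0000).
‖u_2‖ = 1.4142, so e_2 = (-0.7071, -0.7071).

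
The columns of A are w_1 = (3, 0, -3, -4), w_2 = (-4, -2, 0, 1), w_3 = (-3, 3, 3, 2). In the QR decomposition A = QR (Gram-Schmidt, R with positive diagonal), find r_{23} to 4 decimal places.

r_{23} = -1.1540

w_1 = (3, 0, -3, -4); ‖w_1‖ = 5.8310, so e_1 = (0.5145, 0.0000, -0.5145, -0.6860).
e_1·w_2 = 0.5145·(-4) + 0.0000·(-2) + (-0.5145)·0 + (-0.6860)·1 = -2.7440.
u_2 = w_2 + 2.7440·e_1 = (-2.5882, -2.0000, -1.4118, -0.8824).
‖u_2‖ = 3.6702, so e_2 = (-0.7052, -0.5449, -0.3847, -0.2404).
r_{23} = e_2·w_3 = -1.1540.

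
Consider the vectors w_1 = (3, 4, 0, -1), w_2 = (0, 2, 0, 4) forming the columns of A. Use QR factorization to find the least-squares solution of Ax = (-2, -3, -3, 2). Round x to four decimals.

q_1 = w_1/‖w_1‖ = (3, 4, 0, -1)/5.0990 = (0.5883, 0.7845, 0.0000, -0.1961).
r_{12} = q_1·w_2 = 0.7845.
u_2 = w_2 − 0.7845·q_1 = (-0.4615, 1.3846, 0.0000, 4.1538).
‖u_2‖ = 4.4028, so q_2 = (-0.1048, 0.3145, 0.0000, 0.9435).
Qᵀb = (-3.9223, 1.1531).
Back-substitute: x_2 = 1.1531/4.4028 = 0.2619.
x_1 = (-3.9223 − 0.7845·0.2619)/5.0990 = -0.8095.

x = (-0.8095, 0.2619)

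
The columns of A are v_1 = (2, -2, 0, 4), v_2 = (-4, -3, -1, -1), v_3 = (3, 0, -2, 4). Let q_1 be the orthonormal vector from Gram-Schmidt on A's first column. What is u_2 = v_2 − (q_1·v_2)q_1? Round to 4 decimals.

u_2 = (-3.5000, -3.5000, -1.0000, 0.0000)

v_1 = (2, -2, 0, 4); ‖v_1‖ = 4.8990, so q_1 = (0.4082, -0.4082, 0.0000, 0.8165).
q_1·v_2 = 0.4082·(-4) + (-0.4082)·(-3) + 0.0000·(-1) + 0.8165·(-1) = -1.2247.
u_2 = v_2 + 1.2247·q_1 = (-3.5000, -3.5000, -1.0000, 0.0000).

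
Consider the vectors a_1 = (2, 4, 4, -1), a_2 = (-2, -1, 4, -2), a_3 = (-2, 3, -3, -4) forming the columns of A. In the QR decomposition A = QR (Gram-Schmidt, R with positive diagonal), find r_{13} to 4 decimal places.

a_1 = (2, 4, 4, -1); ‖a_1‖ = 6.0828, so e_1 = (0.3288, 0.6576, 0.6576, -0.1644).
r_{13} = e_1·a_3 = 0.0000.

r_{13} = 0.0000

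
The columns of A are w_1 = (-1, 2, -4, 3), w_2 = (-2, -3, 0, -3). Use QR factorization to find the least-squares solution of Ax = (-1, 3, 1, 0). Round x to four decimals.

x = (-0.0509, -0.3483)

w_1 = (-1, 2, -4, 3); ‖w_1‖ = 5.4772, so q_1 = (-0.1826, 0.3651, -0.7303, 0.5477).
q_1·w_2 = (-0.1826)·(-2) + 0.3651·(-3) + (-0.7303)·0 + 0.5477·(-3) = -2.3735.
u_2 = w_2 + 2.3735·q_1 = (-2.4333, -2.1333, -1.7333, -1.7000).
‖u_2‖ = 4.0456, so q_2 = (-0.6015, -0.5273, -0.4285, -0.4202).
Qᵀb = (0.5477, -1.4089).
Back-substitute: x_2 = -1.4089/4.0456 = -0.3483.
x_1 = (0.5477 + 2.3735·(-0.3483))/5.4772 = -0.0509.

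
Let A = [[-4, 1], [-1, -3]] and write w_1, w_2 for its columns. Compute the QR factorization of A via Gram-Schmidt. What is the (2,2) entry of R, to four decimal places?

r_{22} = 3.1530

w_1 = (-4, -1); ‖w_1‖ = 4.1231, so q_1 = (-0.9701, -0.2425).
q_1·w_2 = (-0.9701)·1 + (-0.2425)·(-3) = -0.2425.
u_2 = w_2 + 0.2425·q_1 = (0.7647, -3.0588).
r_{22} = ‖u_2‖ = 3.1530.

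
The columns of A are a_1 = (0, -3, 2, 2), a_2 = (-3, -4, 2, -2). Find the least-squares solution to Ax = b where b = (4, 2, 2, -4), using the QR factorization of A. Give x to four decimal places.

a_1 = (0, -3, 2, 2); ‖a_1‖ = 4.1231, so q_1 = (0.0000, -0.7276, 0.4851, 0.4851).
q_1·a_2 = 0.0000·(-3) + (-0.7276)·(-4) + 0.4851·2 + 0.4851·(-2) = 2.9104.
u_2 = a_2 − 2.9104·q_1 = (-3.0000, -1.8824, 0.5882, -3.4118).
‖u_2‖ = 4.9527, so q_2 = (-0.6057, -0.3801, 0.1188, -0.6889).
Qᵀb = (-2.4254, -0.1900).
Back-substitute: x_2 = -0.1900/4.9527 = -0.0384.
x_1 = (-2.4254 − 2.9104·(-0.0384))/4.1231 = -0.5612.

x = (-0.5612, -0.0384)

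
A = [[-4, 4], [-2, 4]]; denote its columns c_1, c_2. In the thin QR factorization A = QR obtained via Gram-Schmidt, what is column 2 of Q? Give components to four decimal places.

e_1 = c_1/‖c_1‖ = (-4, -2)/4.4721 = (-0.8944, -0.4472).
r_{12} = e_1·c_2 = -5.3666.
u_2 = c_2 + 5.3666·e_1 = (-0.8000, 1.6000).
‖u_2‖ = 1.7889, so e_2 = (-0.4472, 0.8944).

e_2 = (-0.4472, 0.8944)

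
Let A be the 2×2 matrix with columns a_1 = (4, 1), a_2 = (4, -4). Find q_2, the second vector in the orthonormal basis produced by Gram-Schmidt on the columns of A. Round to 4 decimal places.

q_1 = a_1/‖a_1‖ = (4, 1)/4.1231 = (0.9701, 0.2425).
r_{12} = q_1·a_2 = 2.9104.
u_2 = a_2 − 2.9104·q_1 = (1.1765, -4.7059).
‖u_2‖ = 4.8507, so q_2 = (0.2425, -0.9701).

q_2 = (0.2425, -0.9701)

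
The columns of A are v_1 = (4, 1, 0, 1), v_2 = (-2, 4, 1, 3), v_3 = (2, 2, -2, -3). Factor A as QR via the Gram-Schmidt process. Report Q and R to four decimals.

v_1 = (4, 1, 0, 1); ‖v_1‖ = 4.2426, so e_1 = (0.9428, 0.2357, 0.0000, 0.2357).
e_1·v_2 = 0.9428·(-2) + 0.2357·4 + 0.0000·1 + 0.2357·3 = -0.2357.
u_2 = v_2 + 0.2357·e_1 = (-1.7778, 4.0556, 1.0000, 3.0556).
‖u_2‖ = 5.4722, so e_2 = (-0.3249, 0.7411, 0.1827, 0.5584).
e_1·v_3 = 0.9428·2 + 0.2357·2 + 0.0000·(-2) + 0.2357·(-3) = 1.6499; e_2·v_3 = (-0.3249)·2 + 0.7411·2 + 0.1827·(-2) + 0.5584·(-3) = -1.2081.
u_3 = v_3 − 1.6499·e_1 + 1.2081·e_2 = (0.0519, 2.5065, -1.7792, -2.7143).
‖u_3‖ = 4.1010, so e_3 = (0.0127, 0.6112, -0.4339, -0.6619).

Q = [[0.9428, -0.3249, 0.0127], [0.2357, 0.7411, 0.6112], [0.0000, 0.1827, -0.4339], [0.2357, 0.5584, -0.6619]], R = [[4.2426, -0.2357, 1.6499], [0.0000, 5.4722, -1.2081], [0.0000, 0.0000, 4.1010]]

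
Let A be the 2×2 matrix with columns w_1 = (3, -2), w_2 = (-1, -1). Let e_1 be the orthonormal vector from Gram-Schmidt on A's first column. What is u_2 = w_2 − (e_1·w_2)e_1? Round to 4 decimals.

u_2 = (-0.7692, -1.1538)

w_1 = (3, -2); ‖w_1‖ = 3.6056, so e_1 = (0.8321, -0.5547).
e_1·w_2 = 0.8321·(-1) + (-0.5547)·(-1) = -0.2774.
u_2 = w_2 + 0.2774·e_1 = (-0.7692, -1.1538).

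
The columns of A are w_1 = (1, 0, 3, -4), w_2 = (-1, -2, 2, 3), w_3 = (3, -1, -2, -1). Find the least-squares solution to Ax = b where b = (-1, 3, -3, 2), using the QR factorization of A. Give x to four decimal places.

x = (-0.9054, -0.8681, -0.5359)

w_1 = (1, 0, 3, -4); ‖w_1‖ = 5.0990, so e_1 = (0.1961, 0.0000, 0.5883, -0.7845).
e_1·w_2 = 0.1961·(-1) + 0.0000·(-2) + 0.5883·2 + (-0.7845)·3 = -1.3728.
u_2 = w_2 + 1.3728·e_1 = (-0.7308, -2.0000, 2.8077, 1.9231).
‖u_2‖ = 4.0144, so e_2 = (-0.1820, -0.4982, 0.6994, 0.4790).
e_1·w_3 = 0.1961·3 + 0.0000·(-1) + 0.5883·(-2) + (-0.7845)·(-1) = 0.1961; e_2·w_3 = (-0.1820)·3 + (-0.4982)·(-1) + 0.6994·(-2) + 0.4790·(-1) = -1.9258.
u_3 = w_3 − 0.1961·e_1 + 1.9258·e_2 = (2.6110, -1.9594, -0.7685, 0.0764).
‖u_3‖ = 3.3545, so e_3 = (0.7783, -0.5841, -0.2291, 0.0228).
Qᵀb = (-3.5301, -2.4527, -1.7979).
Back-substitute: x_3 = -1.7979/3.3545 = -0.5359.
x_2 = (-2.4527 + 1.9258·(-0.5359))/4.0144 = -0.8681.
x_1 = (-3.5301 + 1.3728·(-0.8681) − 0.1961·(-0.5359))/5.0990 = -0.9054.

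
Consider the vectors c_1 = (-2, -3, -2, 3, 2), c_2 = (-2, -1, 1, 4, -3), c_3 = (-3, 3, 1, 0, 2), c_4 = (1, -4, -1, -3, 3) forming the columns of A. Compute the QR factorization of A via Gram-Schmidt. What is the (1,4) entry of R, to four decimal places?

r_{14} = 1.6432

q_1 = c_1/‖c_1‖ = (-2, -3, -2, 3, 2)/5.4772 = (-0.3651, -0.5477, -0.3651, 0.5477, 0.3651).
r_{14} = q_1·c_4 = 1.6432.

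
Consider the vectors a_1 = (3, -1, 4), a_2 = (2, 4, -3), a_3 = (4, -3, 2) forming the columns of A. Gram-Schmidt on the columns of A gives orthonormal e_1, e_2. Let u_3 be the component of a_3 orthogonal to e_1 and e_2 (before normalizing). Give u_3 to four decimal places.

u_3 = (1.4908, -1.9495, -1.6055)

a_1 = (3, -1, 4); ‖a_1‖ = 5.0990, so e_1 = (0.5883, -0.1961, 0.7845).
e_1·a_2 = 0.5883·2 + (-0.1961)·4 + 0.7845·(-3) = -1.9612.
u_2 = a_2 + 1.9612·e_1 = (3.1538, 3.6154, -1.4615).
‖u_2‖ = 5.0154, so e_2 = (0.6288, 0.7209, -0.2914).
e_1·a_3 = 0.5883·4 + (-0.1961)·(-3) + 0.7845·2 = 4.5107; e_2·a_3 = 0.6288·4 + 0.7209·(-3) + (-0.2914)·2 = -0.2301.
u_3 = a_3 − 4.5107·e_1 + 0.2301·e_2 = (1.4908, -1.9495, -1.6055).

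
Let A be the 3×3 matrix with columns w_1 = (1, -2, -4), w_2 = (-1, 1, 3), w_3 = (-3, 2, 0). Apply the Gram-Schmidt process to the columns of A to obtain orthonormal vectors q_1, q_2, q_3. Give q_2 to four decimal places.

w_1 = (1, -2, -4); ‖w_1‖ = 4.5826, so q_1 = (0.2182, -0.4364, -0.8729).
q_1·w_2 = 0.2182·(-1) + (-0.4364)·1 + (-0.8729)·3 = -3.2733.
u_2 = w_2 + 3.2733·q_1 = (-0.2857, -0.4286, 0.1429).
‖u_2‖ = 0.5345, so q_2 = (-0.5345, -0.8018, 0.2673).

q_2 = (-0.5345, -0.8018, 0.2673)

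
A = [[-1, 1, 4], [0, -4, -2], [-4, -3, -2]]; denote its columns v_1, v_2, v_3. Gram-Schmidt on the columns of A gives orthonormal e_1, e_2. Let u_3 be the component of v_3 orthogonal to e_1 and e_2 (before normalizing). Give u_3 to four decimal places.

u_3 = (2.8910, 1.2648, -0.7227)

v_1 = (-1, 0, -4); ‖v_1‖ = 4.1231, so e_1 = (-0.2425, 0.0000, -0.9701).
e_1·v_2 = (-0.2425)·1 + 0.0000·(-4) + (-0.9701)·(-3) = 2.6679.
u_2 = v_2 − 2.6679·e_1 = (1.6471, -4.0000, -0.4118).
‖u_2‖ = 4.3454, so e_2 = (0.3790, -0.9205, -0.0948).
e_1·v_3 = (-0.2425)·4 + 0.0000·(-2) + (-0.9701)·(-2) = 0.9701; e_2·v_3 = 0.3790·4 + (-0.9205)·(-2) + (-0.0948)·(-2) = 3.5467.
u_3 = v_3 − 0.9701·e_1 − 3.5467·e_2 = (2.8910, 1.2648, -0.7227).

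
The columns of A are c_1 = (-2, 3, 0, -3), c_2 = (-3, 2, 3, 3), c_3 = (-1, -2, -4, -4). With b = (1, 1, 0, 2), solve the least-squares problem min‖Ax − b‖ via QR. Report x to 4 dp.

q_1 = c_1/‖c_1‖ = (-2, 3, 0, -3)/4.6904 = (-0.4264, 0.6396, 0.0000, -0.6396).
r_{12} = q_1·c_2 = 0.6396.
u_2 = c_2 − 0.6396·q_1 = (-2.7273, 1.5909, 3.0000, 3.4091).
‖u_2‖ = 5.5309, so q_2 = (-0.4931, 0.2876, 0.5424, 0.6164).
r_{13} = q_1·c_3 = 1.7056; r_{23} = q_2·c_3 = -4.7173.
u_3 = c_3 − 1.7056·q_1 + 4.7173·q_2 = (-2.5988, -1.7340, -1.4413, -0.0015).
‖u_3‖ = 3.4406, so q_3 = (-0.7553, -0.5040, -0.4189, -0.0004).
Qᵀb = (-1.0660, 1.0273, -1.2602).
Back-substitute: x_3 = -1.2602/3.4406 = -0.3663.
x_2 = (1.0273 + 4.7173·(-0.3663))/5.5309 = -0.1266.
x_1 = (-1.0660 − 0.6396·(-0.1266) − 1.7056·(-0.3663))/4.6904 = -0.0768.

x = (-0.0768, -0.1266, -0.3663)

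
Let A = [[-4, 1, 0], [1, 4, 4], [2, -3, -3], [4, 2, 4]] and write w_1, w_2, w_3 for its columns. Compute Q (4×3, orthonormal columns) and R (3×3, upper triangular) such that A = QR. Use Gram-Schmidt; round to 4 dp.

Q = [[-0.6576, 0.2225, 0.2099], [0.1644, 0.7217, -0.6606], [0.3288, -0.5685, -0.4206], [0.6576, 0.3263, 0.5853]], R = [[6.0828, 0.3288, 2.3016], [0.0000, 5.4673, 5.8974], [0.0000, 0.0000, 0.9608]]

w_1 = (-4, 1, 2, 4); ‖w_1‖ = 6.0828, so e_1 = (-0.6576, 0.1644, 0.3288, 0.6576).
e_1·w_2 = (-0.6576)·1 + 0.1644·4 + 0.3288·(-3) + 0.6576·2 = 0.3288.
u_2 = w_2 − 0.3288·e_1 = (1.2162, 3.9459, -3.1081, 1.7838).
‖u_2‖ = 5.4673, so e_2 = (0.2225, 0.7217, -0.5685, 0.3263).
e_1·w_3 = (-0.6576)·0 + 0.1644·4 + 0.3288·(-3) + 0.6576·4 = 2.3016; e_2·w_3 = 0.2225·0 + 0.7217·4 + (-0.5685)·(-3) + 0.3263·4 = 5.8974.
u_3 = w_3 − 2.3016·e_1 − 5.8974·e_2 = (0.2016, -0.6347, -0.4042, 0.5624).
‖u_3‖ = 0.9608, so e_3 = (0.2099, -0.6606, -0.4206, 0.5853).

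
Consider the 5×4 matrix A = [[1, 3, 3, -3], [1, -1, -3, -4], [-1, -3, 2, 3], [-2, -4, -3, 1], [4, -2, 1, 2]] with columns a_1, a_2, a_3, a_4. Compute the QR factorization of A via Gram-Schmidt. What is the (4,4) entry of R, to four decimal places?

e_1 = a_1/‖a_1‖ = (1, 1, -1, -2, 4)/4.7958 = (0.2085, 0.2085, -0.2085, -0.4170, 0.8341).
r_{12} = e_1·a_2 = 1.0426.
u_2 = a_2 − 1.0426·e_1 = (2.7826, -1.2174, -2.7826, -3.5652, -2.8696).
‖u_2‖ = 6.1574, so e_2 = (0.4519, -0.1977, -0.4519, -0.5790, -0.4660).
r_{13} = e_1·a_3 = 1.6681; r_{23} = e_2·a_3 = 2.3161.
u_3 = a_3 − 1.6681·e_1 − 2.3161·e_2 = (1.6055, -2.8899, 3.3945, -0.9633, 0.6881).
‖u_3‖ = 4.8840, so e_3 = (0.3287, -0.5917, 0.6950, -0.1972, 0.1409).
r_{14} = e_1·a_4 = -0.8341; r_{24} = e_2·a_4 = -3.4317; r_{34} = e_3·a_4 = 3.5503.
u_4 = a_4 + 0.8341·e_1 + 3.4317·e_2 − 3.5503·e_3 = (-2.4423, -2.4038, -1.1923, -0.6346, 0.5962).
r_{44} = ‖u_4‖ = 3.7314.

r_{44} = 3.7314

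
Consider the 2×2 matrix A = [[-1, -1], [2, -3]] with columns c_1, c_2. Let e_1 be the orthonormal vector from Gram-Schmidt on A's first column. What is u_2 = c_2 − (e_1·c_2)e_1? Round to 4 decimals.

u_2 = (-2.0000, -1.0000)

e_1 = c_1/‖c_1‖ = (-1, 2)/2.2361 = (-0.4472, 0.8944).
r_{12} = e_1·c_2 = -2.2361.
u_2 = c_2 + 2.2361·e_1 = (-2.0000, -1.0000).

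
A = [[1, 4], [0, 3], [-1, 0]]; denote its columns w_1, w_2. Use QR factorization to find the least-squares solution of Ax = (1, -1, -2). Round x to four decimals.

e_1 = w_1/‖w_1‖ = (1, 0, -1)/1.4142 = (0.7071, 0.0000, -0.7071).
r_{12} = e_1·w_2 = 2.8284.
u_2 = w_2 − 2.8284·e_1 = (2.0000, 3.0000, 2.0000).
‖u_2‖ = 4.1231, so e_2 = (0.4851, 0.7276, 0.4851).
Qᵀb = (2.1213, -1.2127).
Back-substitute: x_2 = -1.2127/4.1231 = -0.2941.
x_1 = (2.1213 − 2.8284·(-0.2941))/1.4142 = 2.0882.

x = (2.0882, -0.2941)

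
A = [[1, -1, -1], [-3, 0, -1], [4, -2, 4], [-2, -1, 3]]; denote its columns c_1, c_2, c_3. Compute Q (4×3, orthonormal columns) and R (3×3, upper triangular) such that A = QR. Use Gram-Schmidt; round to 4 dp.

Q = [[0.1826, -0.3669, -0.8290], [-0.5477, -0.3350, -0.2969], [0.7303, -0.5105, 0.1995], [-0.3651, -0.7019, 0.4299]], R = [[5.4772, -1.2780, 2.1909], [0.0000, 2.0897, -3.4455], [0.0000, 0.0000, 3.2138]]

q_1 = c_1/‖c_1‖ = (1, -3, 4, -2)/5.4772 = (0.1826, -0.5477, 0.7303, -0.3651).
r_{12} = q_1·c_2 = -1.2780.
u_2 = c_2 + 1.2780·q_1 = (-0.7667, -0.7000, -1.0667, -1.4667).
‖u_2‖ = 2.0897, so q_2 = (-0.3669, -0.3350, -0.5105, -0.7019).
r_{13} = q_1·c_3 = 2.1909; r_{23} = q_2·c_3 = -3.4455.
u_3 = c_3 − 2.1909·q_1 + 3.4455·q_2 = (-2.6641, -0.9542, 0.6412, 1.3817).
‖u_3‖ = 3.2138, so q_3 = (-0.8290, -0.2969, 0.1995, 0.4299).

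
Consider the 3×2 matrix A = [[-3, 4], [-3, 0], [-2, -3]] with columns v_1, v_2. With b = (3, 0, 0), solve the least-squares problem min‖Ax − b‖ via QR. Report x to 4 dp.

v_1 = (-3, -3, -2); ‖v_1‖ = 4.6904, so e_1 = (-0.6396, -0.6396, -0.4264).
e_1·v_2 = (-0.6396)·4 + (-0.6396)·0 + (-0.4264)·(-3) = -1.2792.
u_2 = v_2 + 1.2792·e_1 = (3.1818, -0.8182, -3.5455).
‖u_2‖ = 4.8336, so e_2 = (0.6583, -0.1693, -0.7335).
Qᵀb = (-1.9188, 1.9748).
Back-substitute: x_2 = 1.9748/4.8336 = 0.4086.
x_1 = (-1.9188 + 1.2792·0.4086)/4.6904 = -0.2977.

x = (-0.2977, 0.4086)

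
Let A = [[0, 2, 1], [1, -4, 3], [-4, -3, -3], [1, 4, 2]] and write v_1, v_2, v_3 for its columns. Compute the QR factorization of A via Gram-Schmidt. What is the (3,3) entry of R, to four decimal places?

v_1 = (0, 1, -4, 1); ‖v_1‖ = 4.2426, so e_1 = (0.0000, 0.2357, -0.9428, 0.2357).
e_1·v_2 = 0.0000·2 + 0.2357·(-4) + (-0.9428)·(-3) + 0.2357·4 = 2.8284.
u_2 = v_2 − 2.8284·e_1 = (2.0000, -4.6667, -0.3333, 3.3333).
‖u_2‖ = 6.0828, so e_2 = (0.3288, -0.7672, -0.0548, 0.5480).
e_1·v_3 = 0.0000·1 + 0.2357·3 + (-0.9428)·(-3) + 0.2357·2 = 4.0069; e_2·v_3 = 0.3288·1 + (-0.7672)·3 + (-0.0548)·(-3) + 0.5480·2 = -0.7124.
u_3 = v_3 − 4.0069·e_1 + 0.7124·e_2 = (1.2342, 1.5090, 0.7387, 1.4459).
r_{33} = ‖u_3‖ = 2.5371.

r_{33} = 2.5371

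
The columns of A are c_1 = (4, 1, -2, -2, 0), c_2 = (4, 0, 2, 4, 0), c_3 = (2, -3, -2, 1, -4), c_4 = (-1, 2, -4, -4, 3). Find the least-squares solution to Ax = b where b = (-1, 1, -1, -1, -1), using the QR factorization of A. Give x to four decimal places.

c_1 = (4, 1, -2, -2, 0); ‖c_1‖ = 5.0000, so q_1 = (0.8000, 0.2000, -0.4000, -0.4000, 0.0000).
q_1·c_2 = 0.8000·4 + 0.2000·0 + (-0.4000)·2 + (-0.4000)·4 + 0.0000·0 = 0.8000.
u_2 = c_2 − 0.8000·q_1 = (3.3600, -0.1600, 2.3200, 4.3200, 0.0000).
‖u_2‖ = 5.9464, so q_2 = (0.5650, -0.0269, 0.3902, 0.7265, 0.0000).
q_1·c_3 = 0.8000·2 + 0.2000·(-3) + (-0.4000)·(-2) + (-0.4000)·1 + 0.0000·(-4) = 1.4000; q_2·c_3 = 0.5650·2 + (-0.0269)·(-3) + 0.3902·(-2) + 0.7265·1 + 0.0000·(-4) = 1.1570.
u_3 = c_3 − 1.4000·q_1 − 1.1570·q_2 = (0.2262, -3.2489, -1.8914, 0.7195, -4.0000).
‖u_3‖ = 5.5409, so q_3 = (0.0408, -0.5863, -0.3414, 0.1298, -0.7219).
q_1·c_4 = 0.8000·(-1) + 0.2000·2 + (-0.4000)·(-4) + (-0.4000)·(-4) + 0.0000·3 = 2.8000; q_2·c_4 = 0.5650·(-1) + (-0.0269)·2 + 0.3902·(-4) + 0.7265·(-4) + 0.0000·3 = -5.0854; q_3·c_4 = 0.0408·(-1) + (-0.5863)·2 + (-0.3414)·(-4) + 0.1298·(-4) + (-0.7219)·3 = -2.5332.
u_4 = c_4 − 2.8000·q_1 + 5.0854·q_2 + 2.5332·q_3 = (-0.2631, -0.1822, -1.7606, 1.1434, 1.1713).
‖u_4‖ = 2.4252, so q_4 = (-0.1085, -0.0751, -0.7260, 0.4715, 0.4830).
Qᵀb = (0.2000, -1.7086, 0.3062, -0.1951).
Back-substitute: x_4 = -0.1951/2.4252 = -0.0804.
x_3 = (0.3062 + 2.5332·(-0.0804))/5.5409 = 0.0185.
x_2 = (-1.7086 − 1.1570·0.0185 + 5.0854·(-0.0804))/5.9464 = -0.3597.
x_1 = (0.2000 − 0.8000·(-0.3597) − 1.4000·0.0185 − 2.8000·(-0.0804))/5.0000 = 0.1374.

x = (0.1374, -0.3597, 0.0185, -0.0804)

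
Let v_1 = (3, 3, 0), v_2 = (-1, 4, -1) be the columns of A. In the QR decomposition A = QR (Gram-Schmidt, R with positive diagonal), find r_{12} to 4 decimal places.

r_{12} = 2.1213

v_1 = (3, 3, 0); ‖v_1‖ = 4.2426, so e_1 = (0.7071, 0.7071, 0.0000).
r_{12} = e_1·v_2 = 2.1213.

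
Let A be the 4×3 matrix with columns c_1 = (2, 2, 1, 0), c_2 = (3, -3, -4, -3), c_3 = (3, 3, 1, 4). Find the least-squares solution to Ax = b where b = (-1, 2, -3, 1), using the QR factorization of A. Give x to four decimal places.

e_1 = c_1/‖c_1‖ = (2, 2, 1, 0)/3.0000 = (0.6667, 0.6667, 0.3333, 0.0000).
r_{12} = e_1·c_2 = -1.3333.
u_2 = c_2 + 1.3333·e_1 = (3.8889, -2.1111, -3.5556, -3.0000).
‖u_2‖ = 6.4205, so e_2 = (0.6057, -0.3288, -0.5538, -0.4673).
r_{13} = e_1·c_3 = 4.3333; r_{23} = e_2·c_3 = -1.5921.
u_3 = c_3 − 4.3333·e_1 + 1.5921·e_2 = (1.0755, -0.4124, -1.3261, 3.2561).
‖u_3‖ = 3.6996, so e_3 = (0.2907, -0.1115, -0.3585, 0.8801).
Qᵀb = (-0.3333, -0.0692, 1.4418).
Back-substitute: x_3 = 1.4418/3.6996 = 0.3897.
x_2 = (-0.0692 + 1.5921·0.3897)/6.4205 = 0.0859.
x_1 = (-0.3333 + 1.3333·0.0859 − 4.3333·0.3897)/3.0000 = -0.6359.

x = (-0.6359, 0.0859, 0.3897)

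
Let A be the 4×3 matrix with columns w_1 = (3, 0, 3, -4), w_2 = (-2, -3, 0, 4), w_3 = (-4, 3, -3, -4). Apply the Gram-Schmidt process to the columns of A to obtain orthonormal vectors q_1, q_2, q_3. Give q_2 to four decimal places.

q_2 = (-0.0153, -0.7807, 0.5052, 0.3674)

q_1 = w_1/‖w_1‖ = (3, 0, 3, -4)/5.8310 = (0.5145, 0.0000, 0.5145, -0.6860).
r_{12} = q_1·w_2 = -3.7730.
u_2 = w_2 + 3.7730·q_1 = (-0.0588, -3.0000, 1.9412, 1.4118).
‖u_2‖ = 3.8425, so q_2 = (-0.0153, -0.7807, 0.5052, 0.3674).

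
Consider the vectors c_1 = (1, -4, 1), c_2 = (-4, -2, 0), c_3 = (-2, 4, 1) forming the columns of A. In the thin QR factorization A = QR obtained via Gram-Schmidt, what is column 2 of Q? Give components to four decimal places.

q_1 = c_1/‖c_1‖ = (1, -4, 1)/4.2426 = (0.2357, -0.9428, 0.2357).
r_{12} = q_1·c_2 = 0.9428.
u_2 = c_2 − 0.9428·q_1 = (-4.2222, -1.1111, -0.2222).
‖u_2‖ = 4.3716, so q_2 = (-0.9658, -0.2542, -0.0508).

q_2 = (-0.9658, -0.2542, -0.0508)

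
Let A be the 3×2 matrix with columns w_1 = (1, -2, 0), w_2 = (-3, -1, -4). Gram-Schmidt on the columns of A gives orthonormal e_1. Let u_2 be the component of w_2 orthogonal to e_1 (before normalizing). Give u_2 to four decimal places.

u_2 = (-2.8000, -1.4000, -4.0000)

e_1 = w_1/‖w_1‖ = (1, -2, 0)/2.2361 = (0.4472, -0.8944, 0.0000).
r_{12} = e_1·w_2 = -0.4472.
u_2 = w_2 + 0.4472·e_1 = (-2.8000, -1.4000, -4.0000).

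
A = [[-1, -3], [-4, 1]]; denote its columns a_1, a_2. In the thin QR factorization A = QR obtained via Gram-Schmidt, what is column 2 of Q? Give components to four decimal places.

e_2 = (-0.9701, 0.2425)

e_1 = a_1/‖a_1‖ = (-1, -4)/4.1231 = (-0.2425, -0.9701).
r_{12} = e_1·a_2 = -0.2425.
u_2 = a_2 + 0.2425·e_1 = (-3.0588, 0.7647).
‖u_2‖ = 3.1530, so e_2 = (-0.9701, 0.2425).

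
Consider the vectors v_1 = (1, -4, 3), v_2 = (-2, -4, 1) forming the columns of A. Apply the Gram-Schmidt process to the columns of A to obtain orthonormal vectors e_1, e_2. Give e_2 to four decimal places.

e_2 = (-0.8441, -0.4404, -0.3058)

e_1 = v_1/‖v_1‖ = (1, -4, 3)/5.0990 = (0.1961, -0.7845, 0.5883).
r_{12} = e_1·v_2 = 3.3340.
u_2 = v_2 − 3.3340·e_1 = (-2.6538, -1.3846, -0.9615).
‖u_2‖ = 3.1440, so e_2 = (-0.8441, -0.4404, -0.3058).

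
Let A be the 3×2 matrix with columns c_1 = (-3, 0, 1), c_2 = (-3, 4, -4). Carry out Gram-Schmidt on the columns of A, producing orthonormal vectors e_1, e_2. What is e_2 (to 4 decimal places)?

e_1 = c_1/‖c_1‖ = (-3, 0, 1)/3.1623 = (-0.9487, 0.0000, 0.3162).
r_{12} = e_1·c_2 = 1.5811.
u_2 = c_2 − 1.5811·e_1 = (-1.5000, 4.0000, -4.5000).
‖u_2‖ = 6.2048, so e_2 = (-0.2417, 0.6447, -0.7252).

e_2 = (-0.2417, 0.6447, -0.7252)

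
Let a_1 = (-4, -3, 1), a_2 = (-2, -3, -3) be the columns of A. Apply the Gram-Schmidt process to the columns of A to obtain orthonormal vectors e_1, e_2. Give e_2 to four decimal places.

e_1 = a_1/‖a_1‖ = (-4, -3, 1)/5.0990 = (-0.7845, -0.5883, 0.1961).
r_{12} = e_1·a_2 = 2.7456.
u_2 = a_2 − 2.7456·e_1 = (0.1538, -1.3846, -3.5385).
‖u_2‖ = 3.8028, so e_2 = (0.0405, -0.3641, -0.9305).

e_2 = (0.0405, -0.3641, -0.9305)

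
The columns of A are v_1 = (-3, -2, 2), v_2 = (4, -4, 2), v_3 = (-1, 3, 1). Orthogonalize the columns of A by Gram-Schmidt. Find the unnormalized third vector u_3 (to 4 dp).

u_3 = (0.3791, 1.3268, 1.8954)

v_1 = (-3, -2, 2); ‖v_1‖ = 4.1231, so e_1 = (-0.7276, -0.4851, 0.4851).
e_1·v_2 = (-0.7276)·4 + (-0.4851)·(-4) + 0.4851·2 = 0.0000.
u_2 = v_2 + 0.0000·e_1 = (4.0000, -4.0000, 2.0000).
‖u_2‖ = 6.0000, so e_2 = (0.6667, -0.6667, 0.3333).
e_1·v_3 = (-0.7276)·(-1) + (-0.4851)·3 + 0.4851·1 = -0.2425; e_2·v_3 = 0.6667·(-1) + (-0.6667)·3 + 0.3333·1 = -2.3333.
u_3 = v_3 + 0.2425·e_1 + 2.3333·e_2 = (0.3791, 1.3268, 1.8954).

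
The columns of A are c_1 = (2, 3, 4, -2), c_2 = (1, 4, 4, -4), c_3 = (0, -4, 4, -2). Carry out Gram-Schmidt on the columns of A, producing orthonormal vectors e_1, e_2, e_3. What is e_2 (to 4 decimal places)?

c_1 = (2, 3, 4, -2); ‖c_1‖ = 5.7446, so e_1 = (0.3482, 0.5222, 0.6963, -0.3482).
e_1·c_2 = 0.3482·1 + 0.5222·4 + 0.6963·4 + (-0.3482)·(-4) = 6.6150.
u_2 = c_2 − 6.6150·e_1 = (-1.3030, 0.5455, -0.6061, -1.6970).
‖u_2‖ = 2.2896, so e_2 = (-0.5691, 0.2382, -0.2647, -0.7412).

e_2 = (-0.5691, 0.2382, -0.2647, -0.7412)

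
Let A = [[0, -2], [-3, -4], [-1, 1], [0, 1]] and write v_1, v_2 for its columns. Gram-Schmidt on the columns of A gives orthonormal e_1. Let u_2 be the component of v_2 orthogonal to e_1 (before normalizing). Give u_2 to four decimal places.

v_1 = (0, -3, -1, 0); ‖v_1‖ = 3.1623, so e_1 = (0.0000, -0.9487, -0.3162, 0.0000).
e_1·v_2 = 0.0000·(-2) + (-0.9487)·(-4) + (-0.3162)·1 + 0.0000·1 = 3.4785.
u_2 = v_2 − 3.4785·e_1 = (-2.0000, -0.7000, 2.1000, 1.0000).

u_2 = (-2.0000, -0.7000, 2.1000, 1.0000)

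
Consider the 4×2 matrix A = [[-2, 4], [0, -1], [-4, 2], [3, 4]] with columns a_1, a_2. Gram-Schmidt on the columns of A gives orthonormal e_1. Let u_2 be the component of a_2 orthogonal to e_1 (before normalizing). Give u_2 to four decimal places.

u_2 = (3.7241, -1.0000, 1.4483, 4.4138)

a_1 = (-2, 0, -4, 3); ‖a_1‖ = 5.3852, so e_1 = (-0.3714, 0.0000, -0.7428, 0.5571).
e_1·a_2 = (-0.3714)·4 + 0.0000·(-1) + (-0.7428)·2 + 0.5571·4 = -0.7428.
u_2 = a_2 + 0.7428·e_1 = (3.7241, -1.0000, 1.4483, 4.4138).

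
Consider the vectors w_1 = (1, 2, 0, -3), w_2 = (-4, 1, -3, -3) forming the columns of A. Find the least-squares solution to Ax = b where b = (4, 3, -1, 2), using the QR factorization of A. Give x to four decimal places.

w_1 = (1, 2, 0, -3); ‖w_1‖ = 3.7417, so q_1 = (0.2673, 0.5345, 0.0000, -0.8018).
q_1·w_2 = 0.2673·(-4) + 0.5345·1 + 0.0000·(-3) + (-0.8018)·(-3) = 1.8708.
u_2 = w_2 − 1.8708·q_1 = (-4.5000, 0.0000, -3.0000, -1.5000).
‖u_2‖ = 5.6125, so q_2 = (-0.8018, 0.0000, -0.5345, -0.2673).
Qᵀb = (1.0690, -3.2071).
Back-substitute: x_2 = -3.2071/5.6125 = -0.5714.
x_1 = (1.0690 − 1.8708·(-0.5714))/3.7417 = 0.5714.

x = (0.5714, -0.5714)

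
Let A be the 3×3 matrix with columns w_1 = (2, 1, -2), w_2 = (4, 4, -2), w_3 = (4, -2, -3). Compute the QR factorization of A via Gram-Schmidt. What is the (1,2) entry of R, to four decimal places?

r_{12} = 5.3333

w_1 = (2, 1, -2); ‖w_1‖ = 3.0000, so q_1 = (0.6667, 0.3333, -0.6667).
r_{12} = q_1·w_2 = 5.3333.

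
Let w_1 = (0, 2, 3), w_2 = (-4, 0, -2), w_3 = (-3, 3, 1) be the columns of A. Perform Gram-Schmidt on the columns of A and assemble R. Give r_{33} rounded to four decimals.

w_1 = (0, 2, 3); ‖w_1‖ = 3.6056, so e_1 = (0.0000, 0.5547, 0.8321).
e_1·w_2 = 0.0000·(-4) + 0.5547·0 + 0.8321·(-2) = -1.6641.
u_2 = w_2 + 1.6641·e_1 = (-4.0000, 0.9231, -0.6154).
‖u_2‖ = 4.1510, so e_2 = (-0.9636, 0.2224, -0.1482).
e_1·w_3 = 0.0000·(-3) + 0.5547·3 + 0.8321·1 = 2.4962; e_2·w_3 = (-0.9636)·(-3) + 0.2224·3 + (-0.1482)·1 = 3.4097.
u_3 = w_3 − 2.4962·e_1 − 3.4097·e_2 = (0.2857, 0.8571, -0.5714).
r_{33} = ‖u_3‖ = 1.0690.

r_{33} = 1.0690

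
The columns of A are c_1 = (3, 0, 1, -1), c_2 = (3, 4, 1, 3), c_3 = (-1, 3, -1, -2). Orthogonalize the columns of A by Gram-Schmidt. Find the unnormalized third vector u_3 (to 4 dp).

c_1 = (3, 0, 1, -1); ‖c_1‖ = 3.3166, so e_1 = (0.9045, 0.0000, 0.3015, -0.3015).
e_1·c_2 = 0.9045·3 + 0.0000·4 + 0.3015·1 + (-0.3015)·3 = 2.1106.
u_2 = c_2 − 2.1106·e_1 = (1.0909, 4.0000, 0.3636, 3.6364).
‖u_2‖ = 5.5268, so e_2 = (0.1974, 0.7237, 0.0658, 0.6580).
e_1·c_3 = 0.9045·(-1) + 0.0000·3 + 0.3015·(-1) + (-0.3015)·(-2) = -0.6030; e_2·c_3 = 0.1974·(-1) + 0.7237·3 + 0.0658·(-1) + 0.6580·(-2) = 0.5922.
u_3 = c_3 + 0.6030·e_1 − 0.5922·e_2 = (-0.5714, 2.5714, -0.8571, -2.5714).

u_3 = (-0.5714, 2.5714, -0.8571, -2.5714)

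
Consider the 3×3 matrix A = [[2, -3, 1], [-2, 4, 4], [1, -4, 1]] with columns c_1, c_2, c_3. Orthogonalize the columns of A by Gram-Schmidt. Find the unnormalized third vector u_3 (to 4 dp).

u_3 = (2.3111, 2.8889, 1.1556)

c_1 = (2, -2, 1); ‖c_1‖ = 3.0000, so q_1 = (0.6667, -0.6667, 0.3333).
q_1·c_2 = 0.6667·(-3) + (-0.6667)·4 + 0.3333·(-4) = -6.0000.
u_2 = c_2 + 6.0000·q_1 = (1.0000, 0.0000, -2.0000).
‖u_2‖ = 2.2361, so q_2 = (0.4472, 0.0000, -0.8944).
q_1·c_3 = 0.6667·1 + (-0.6667)·4 + 0.3333·1 = -1.6667; q_2·c_3 = 0.4472·1 + 0.0000·4 + (-0.8944)·1 = -0.4472.
u_3 = c_3 + 1.6667·q_1 + 0.4472·q_2 = (2.3111, 2.8889, 1.1556).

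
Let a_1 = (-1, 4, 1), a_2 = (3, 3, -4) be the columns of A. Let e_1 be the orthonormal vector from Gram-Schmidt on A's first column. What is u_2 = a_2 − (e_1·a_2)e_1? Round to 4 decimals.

a_1 = (-1, 4, 1); ‖a_1‖ = 4.2426, so e_1 = (-0.2357, 0.9428, 0.2357).
e_1·a_2 = (-0.2357)·3 + 0.9428·3 + 0.2357·(-4) = 1.1785.
u_2 = a_2 − 1.1785·e_1 = (3.2778, 1.8889, -4.2778).

u_2 = (3.2778, 1.8889, -4.2778)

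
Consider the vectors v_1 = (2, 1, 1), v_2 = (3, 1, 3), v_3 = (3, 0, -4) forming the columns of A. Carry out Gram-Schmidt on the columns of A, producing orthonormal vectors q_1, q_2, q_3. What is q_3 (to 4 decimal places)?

v_1 = (2, 1, 1); ‖v_1‖ = 2.4495, so q_1 = (0.8165, 0.4082, 0.4082).
q_1·v_2 = 0.8165·3 + 0.4082·1 + 0.4082·3 = 4.0825.
u_2 = v_2 − 4.0825·q_1 = (-0.3333, -0.6667, 1.3333).
‖u_2‖ = 1.5275, so q_2 = (-0.2182, -0.4364, 0.8729).
q_1·v_3 = 0.8165·3 + 0.4082·0 + 0.4082·(-4) = 0.8165; q_2·v_3 = (-0.2182)·3 + (-0.4364)·0 + 0.8729·(-4) = -4.1461.
u_3 = v_3 − 0.8165·q_1 + 4.1461·q_2 = (1.4286, -2.1429, -0.7143).
‖u_3‖ = 2.6726, so q_3 = (0.5345, -0.8018, -0.2673).

q_3 = (0.5345, -0.8018, -0.2673)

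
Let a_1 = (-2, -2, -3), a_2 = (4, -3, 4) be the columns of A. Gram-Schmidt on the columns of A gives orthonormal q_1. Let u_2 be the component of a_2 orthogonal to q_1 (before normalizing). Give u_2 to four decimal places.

u_2 = (2.3529, -4.6471, 1.5294)

a_1 = (-2, -2, -3); ‖a_1‖ = 4.1231, so q_1 = (-0.4851, -0.4851, -0.7276).
q_1·a_2 = (-0.4851)·4 + (-0.4851)·(-3) + (-0.7276)·4 = -3.3955.
u_2 = a_2 + 3.3955·q_1 = (2.3529, -4.6471, 1.5294).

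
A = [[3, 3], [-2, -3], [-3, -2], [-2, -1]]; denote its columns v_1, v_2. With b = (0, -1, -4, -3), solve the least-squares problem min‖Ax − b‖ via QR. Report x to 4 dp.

x = (2.0000, -1.3913)

v_1 = (3, -2, -3, -2); ‖v_1‖ = 5.0990, so e_1 = (0.5883, -0.3922, -0.5883, -0.3922).
e_1·v_2 = 0.5883·3 + (-0.3922)·(-3) + (-0.5883)·(-2) + (-0.3922)·(-1) = 4.5107.
u_2 = v_2 − 4.5107·e_1 = (0.3462, -1.2308, 0.6538, 0.7692).
‖u_2‖ = 1.6291, so e_2 = (0.2125, -0.7555, 0.4014, 0.4722).
Qᵀb = (3.9223, -2.2665).
Back-substitute: x_2 = -2.2665/1.6291 = -1.3913.
x_1 = (3.9223 − 4.5107·(-1.3913))/5.0990 = 2.0000.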